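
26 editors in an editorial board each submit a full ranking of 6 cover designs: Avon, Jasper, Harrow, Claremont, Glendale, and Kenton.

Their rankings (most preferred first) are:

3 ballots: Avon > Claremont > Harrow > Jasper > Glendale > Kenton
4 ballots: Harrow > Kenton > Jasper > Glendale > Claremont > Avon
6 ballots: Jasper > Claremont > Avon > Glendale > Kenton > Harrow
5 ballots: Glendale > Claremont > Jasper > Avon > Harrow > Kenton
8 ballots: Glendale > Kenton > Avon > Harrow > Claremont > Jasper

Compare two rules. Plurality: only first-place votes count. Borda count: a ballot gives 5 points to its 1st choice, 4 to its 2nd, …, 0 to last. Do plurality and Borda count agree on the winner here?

Plurality first-place counts: Avon 3, Jasper 6, Harrow 4, Claremont 0, Glendale 13, Kenton 0 → Glendale.
Borda totals: Avon 67, Jasper 63, Harrow 50, Claremont 68, Glendale 88, Kenton 54 → Glendale.
The two rules agree on Glendale.

Yes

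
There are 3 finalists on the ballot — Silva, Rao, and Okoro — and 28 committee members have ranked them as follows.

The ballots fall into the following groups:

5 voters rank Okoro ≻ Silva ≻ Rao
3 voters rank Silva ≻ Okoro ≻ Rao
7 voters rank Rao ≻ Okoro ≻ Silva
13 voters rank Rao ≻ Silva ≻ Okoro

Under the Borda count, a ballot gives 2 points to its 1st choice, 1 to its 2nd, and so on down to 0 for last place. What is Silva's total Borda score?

24

Borda scores:
  Silva: 5·1 + 3·2 + 7·0 + 13·1 = 24
  Rao: 5·0 + 3·0 + 7·2 + 13·2 = 40
  Okoro: 5·2 + 3·1 + 7·1 + 13·0 = 20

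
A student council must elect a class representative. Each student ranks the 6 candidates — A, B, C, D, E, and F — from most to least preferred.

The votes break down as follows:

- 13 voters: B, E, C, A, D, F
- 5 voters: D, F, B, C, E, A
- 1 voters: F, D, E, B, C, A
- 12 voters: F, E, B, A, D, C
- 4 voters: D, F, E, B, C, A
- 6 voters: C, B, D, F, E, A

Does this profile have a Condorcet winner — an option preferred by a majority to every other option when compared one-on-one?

No

Head-to-head results (41 voters total):
A vs B: B wins 41–0.
A vs C: C wins 29–12.
A vs D: A wins 25–16.
A vs E: E wins 41–0.
A vs F: F wins 28–13.
B vs C: B wins 35–6.
B vs D: B wins 31–10.
B vs E: B wins 24–17.
B vs F: F wins 22–19.
C vs D: D wins 22–19.
C vs E: E wins 30–11.
C vs F: F wins 22–19.
D vs E: E wins 25–16.
D vs F: D wins 28–13.
E vs F: F wins 28–13.
No candidate beats all others: A beats D beats C beats A, a majority cycle.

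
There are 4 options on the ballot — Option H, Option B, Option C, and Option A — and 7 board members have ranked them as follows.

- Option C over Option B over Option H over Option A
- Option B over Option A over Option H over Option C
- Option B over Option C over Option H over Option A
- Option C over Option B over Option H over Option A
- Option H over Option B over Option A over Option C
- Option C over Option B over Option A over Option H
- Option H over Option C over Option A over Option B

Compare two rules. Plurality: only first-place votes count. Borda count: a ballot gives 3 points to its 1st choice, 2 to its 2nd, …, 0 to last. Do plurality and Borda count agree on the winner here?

Plurality first-place counts: Option H 2, Option B 2, Option C 3, Option A 0 → Option C.
Borda totals: Option H 10, Option B 14, Option C 13, Option A 5 → Option B.
The two rules disagree: plurality picks Option C, Borda picks Option B.

No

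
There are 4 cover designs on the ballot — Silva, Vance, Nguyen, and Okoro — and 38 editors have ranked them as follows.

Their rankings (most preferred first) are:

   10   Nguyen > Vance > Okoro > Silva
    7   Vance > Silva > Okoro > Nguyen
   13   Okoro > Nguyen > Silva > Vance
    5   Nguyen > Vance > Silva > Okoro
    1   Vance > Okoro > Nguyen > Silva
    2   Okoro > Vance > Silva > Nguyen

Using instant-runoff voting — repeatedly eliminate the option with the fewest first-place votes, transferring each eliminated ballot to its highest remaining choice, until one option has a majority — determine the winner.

Round 1: Nguyen 15, Okoro 15, Vance 8, Silva 0. Silva has the fewest and is eliminated.
Round 2: Nguyen 15, Okoro 15, Vance 8. Vance has the fewest and is eliminated.
Round 3: Okoro 23, Nguyen 15. Okoro has a majority.

Okoro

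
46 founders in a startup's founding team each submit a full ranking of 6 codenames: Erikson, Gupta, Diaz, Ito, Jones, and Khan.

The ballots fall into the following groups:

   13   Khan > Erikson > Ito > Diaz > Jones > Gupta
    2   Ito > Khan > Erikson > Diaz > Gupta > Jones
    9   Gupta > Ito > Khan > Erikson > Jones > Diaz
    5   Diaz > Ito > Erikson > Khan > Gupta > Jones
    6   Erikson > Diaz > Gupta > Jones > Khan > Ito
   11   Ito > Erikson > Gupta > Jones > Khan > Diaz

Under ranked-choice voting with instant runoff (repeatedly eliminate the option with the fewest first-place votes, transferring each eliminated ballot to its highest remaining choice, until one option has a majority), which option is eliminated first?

Round 1: Ito 13, Khan 13, Gupta 9, Erikson 6, Diaz 5, Jones 0. Jones has the fewest and is eliminated.
Round 2: Ito 13, Khan 13, Gupta 9, Erikson 6, Diaz 5. Diaz has the fewest and is eliminated.
Round 3: Ito 18, Khan 13, Gupta 9, Erikson 6. Erikson has the fewest and is eliminated.
Round 4: Ito 18, Gupta 15, Khan 13. Khan has the fewest and is eliminated.
Round 5: Ito 31, Gupta 15. Ito has a majority.

Jones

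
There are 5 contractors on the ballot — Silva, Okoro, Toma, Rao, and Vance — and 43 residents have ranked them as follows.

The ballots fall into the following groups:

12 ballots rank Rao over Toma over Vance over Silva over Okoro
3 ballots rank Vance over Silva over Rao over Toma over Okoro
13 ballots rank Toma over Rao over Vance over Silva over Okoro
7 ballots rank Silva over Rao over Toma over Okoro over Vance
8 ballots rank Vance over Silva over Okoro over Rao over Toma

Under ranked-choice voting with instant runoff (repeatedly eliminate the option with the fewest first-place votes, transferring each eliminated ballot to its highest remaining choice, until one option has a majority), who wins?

Rao

Round 1: Toma 13, Rao 12, Vance 11, Silva 7, Okoro 0. Okoro has the fewest and is eliminated.
Round 2: Toma 13, Rao 12, Vance 11, Silva 7. Silva has the fewest and is eliminated.
Round 3: Rao 19, Toma 13, Vance 11. Vance has the fewest and is eliminated.
Round 4: Rao 30, Toma 13. Rao has a majority.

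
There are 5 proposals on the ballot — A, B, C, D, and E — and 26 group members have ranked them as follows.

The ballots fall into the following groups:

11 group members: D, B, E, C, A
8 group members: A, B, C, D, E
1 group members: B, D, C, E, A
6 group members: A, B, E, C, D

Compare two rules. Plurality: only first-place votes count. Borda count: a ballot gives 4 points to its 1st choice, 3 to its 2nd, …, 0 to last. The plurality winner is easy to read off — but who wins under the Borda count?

B

Plurality first-place counts: A 14, B 1, C 0, D 11, E 0 → A.
Borda totals: A 56, B 79, C 35, D 55, E 35 → B.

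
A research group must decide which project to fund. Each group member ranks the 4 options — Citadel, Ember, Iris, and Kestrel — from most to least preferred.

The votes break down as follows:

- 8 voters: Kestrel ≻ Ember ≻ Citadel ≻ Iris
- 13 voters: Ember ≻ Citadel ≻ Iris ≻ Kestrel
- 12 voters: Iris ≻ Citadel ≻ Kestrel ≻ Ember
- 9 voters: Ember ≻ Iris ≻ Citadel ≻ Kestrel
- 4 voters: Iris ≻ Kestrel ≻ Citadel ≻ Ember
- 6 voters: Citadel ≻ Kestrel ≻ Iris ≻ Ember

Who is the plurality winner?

Ember

First-place vote totals:
  Citadel: 6
  Ember: 22
  Iris: 16
  Kestrel: 8
Ember has the most first-place votes.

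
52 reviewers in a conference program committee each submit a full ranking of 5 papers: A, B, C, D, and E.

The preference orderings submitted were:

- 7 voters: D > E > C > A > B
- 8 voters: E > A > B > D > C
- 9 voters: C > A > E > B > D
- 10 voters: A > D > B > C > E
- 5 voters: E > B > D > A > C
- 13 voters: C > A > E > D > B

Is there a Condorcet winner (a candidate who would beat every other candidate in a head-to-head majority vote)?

Head-to-head results (52 voters total):
A vs B: A wins 47–5.
A vs C: C wins 29–23.
A vs D: A wins 40–12.
A vs E: A wins 32–20.
B vs C: C wins 29–23.
B vs D: D wins 30–22.
B vs E: E wins 42–10.
C vs D: D wins 30–22.
C vs E: C wins 32–20.
D vs E: E wins 35–17.
No candidate beats all others: A beats D beats C beats A, a majority cycle.

No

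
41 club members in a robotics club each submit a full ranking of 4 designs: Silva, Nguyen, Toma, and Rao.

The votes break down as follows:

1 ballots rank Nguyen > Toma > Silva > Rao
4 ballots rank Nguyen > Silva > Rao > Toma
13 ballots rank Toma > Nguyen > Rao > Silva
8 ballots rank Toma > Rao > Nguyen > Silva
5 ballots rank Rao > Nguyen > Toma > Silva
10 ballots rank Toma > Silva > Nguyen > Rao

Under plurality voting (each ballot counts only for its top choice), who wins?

Toma

First-place vote totals:
  Silva: 0
  Nguyen: 5
  Toma: 31
  Rao: 5
Toma has the most first-place votes.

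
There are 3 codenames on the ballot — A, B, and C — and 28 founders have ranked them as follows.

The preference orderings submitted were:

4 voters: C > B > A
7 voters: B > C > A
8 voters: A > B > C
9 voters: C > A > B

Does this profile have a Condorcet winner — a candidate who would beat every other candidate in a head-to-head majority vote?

Head-to-head results (28 voters total):
A vs B: A wins 17–11.
A vs C: C wins 20–8.
B vs C: B wins 15–13.
No candidate beats all others: A beats B beats C beats A, a majority cycle.

No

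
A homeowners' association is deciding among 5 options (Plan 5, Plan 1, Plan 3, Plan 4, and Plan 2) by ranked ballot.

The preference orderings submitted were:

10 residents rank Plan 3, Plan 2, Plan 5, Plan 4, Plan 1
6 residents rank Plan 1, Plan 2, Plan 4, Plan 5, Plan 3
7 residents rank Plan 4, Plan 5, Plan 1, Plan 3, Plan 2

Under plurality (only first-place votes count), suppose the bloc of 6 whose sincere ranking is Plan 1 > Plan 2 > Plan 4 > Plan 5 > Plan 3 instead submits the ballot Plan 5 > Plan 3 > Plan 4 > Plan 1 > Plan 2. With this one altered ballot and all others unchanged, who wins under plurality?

Plan 3

First-place totals with the altered ballot: Plan 5 6, Plan 1 0, Plan 3 10, Plan 4 7, Plan 2 0.
The winner is unchanged: still Plan 3.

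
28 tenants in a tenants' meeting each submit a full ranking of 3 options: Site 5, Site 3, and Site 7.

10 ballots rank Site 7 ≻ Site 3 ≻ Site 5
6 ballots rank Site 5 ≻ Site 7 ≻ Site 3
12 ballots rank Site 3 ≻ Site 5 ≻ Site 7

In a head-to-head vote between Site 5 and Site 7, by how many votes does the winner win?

8

Ballots ranking Site 5 above Site 7: 6+12 = 18.
Ballots ranking Site 7 above Site 5: 10.
Site 5 wins 18–10, a margin of 8.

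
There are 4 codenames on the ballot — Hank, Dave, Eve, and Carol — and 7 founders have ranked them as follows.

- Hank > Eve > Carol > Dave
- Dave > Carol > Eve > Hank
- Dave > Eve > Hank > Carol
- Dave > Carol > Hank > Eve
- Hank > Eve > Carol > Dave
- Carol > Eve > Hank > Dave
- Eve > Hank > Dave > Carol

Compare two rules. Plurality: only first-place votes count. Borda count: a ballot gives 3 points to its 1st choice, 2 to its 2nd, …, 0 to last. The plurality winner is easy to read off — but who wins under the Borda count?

Plurality first-place counts: Hank 2, Dave 3, Eve 1, Carol 1 → Dave.
Borda totals: Hank 11, Dave 10, Eve 12, Carol 9 → Eve.

Eve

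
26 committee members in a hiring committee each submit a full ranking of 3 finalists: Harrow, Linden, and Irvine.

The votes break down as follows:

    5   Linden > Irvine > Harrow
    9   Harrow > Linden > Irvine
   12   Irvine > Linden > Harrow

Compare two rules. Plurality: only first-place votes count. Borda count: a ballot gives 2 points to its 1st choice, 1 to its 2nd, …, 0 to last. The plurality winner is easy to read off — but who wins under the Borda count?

Linden

Plurality first-place counts: Harrow 9, Linden 5, Irvine 12 → Irvine.
Borda totals: Harrow 18, Linden 31, Irvine 29 → Linden.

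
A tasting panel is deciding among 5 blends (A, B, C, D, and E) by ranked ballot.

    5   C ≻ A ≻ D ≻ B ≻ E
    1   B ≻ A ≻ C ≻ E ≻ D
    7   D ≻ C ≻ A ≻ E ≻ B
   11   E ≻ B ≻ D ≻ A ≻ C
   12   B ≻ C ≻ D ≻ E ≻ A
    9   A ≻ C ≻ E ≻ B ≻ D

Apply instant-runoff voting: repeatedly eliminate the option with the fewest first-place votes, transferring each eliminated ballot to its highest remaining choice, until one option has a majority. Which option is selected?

B

Round 1: B 13, E 11, A 9, D 7, C 5. C has the fewest and is eliminated.
Round 2: A 14, B 13, E 11, D 7. D has the fewest and is eliminated.
Round 3: A 21, B 13, E 11. E has the fewest and is eliminated.
Round 4: B 24, A 21. B has a majority.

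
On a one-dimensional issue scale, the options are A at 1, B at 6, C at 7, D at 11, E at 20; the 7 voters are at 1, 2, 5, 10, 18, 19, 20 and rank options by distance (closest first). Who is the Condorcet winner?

D

With single-peaked preferences on a line, the Condorcet winner is the candidate closest to the median voter.
The median voter (position 10) is closest to D at 11.
Check: D vs C — voters closer to D: 4 of 7.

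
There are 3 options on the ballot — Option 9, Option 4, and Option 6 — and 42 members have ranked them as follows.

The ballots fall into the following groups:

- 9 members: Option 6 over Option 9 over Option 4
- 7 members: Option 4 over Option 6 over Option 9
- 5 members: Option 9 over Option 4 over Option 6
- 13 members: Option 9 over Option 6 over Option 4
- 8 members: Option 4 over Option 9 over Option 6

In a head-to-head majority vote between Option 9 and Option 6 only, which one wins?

Option 9

Ballots ranking Option 9 above Option 6: 5+13+8 = 26.
Ballots ranking Option 6 above Option 9: 9+7 = 16.
Option 9 wins the head-to-head, 26–16.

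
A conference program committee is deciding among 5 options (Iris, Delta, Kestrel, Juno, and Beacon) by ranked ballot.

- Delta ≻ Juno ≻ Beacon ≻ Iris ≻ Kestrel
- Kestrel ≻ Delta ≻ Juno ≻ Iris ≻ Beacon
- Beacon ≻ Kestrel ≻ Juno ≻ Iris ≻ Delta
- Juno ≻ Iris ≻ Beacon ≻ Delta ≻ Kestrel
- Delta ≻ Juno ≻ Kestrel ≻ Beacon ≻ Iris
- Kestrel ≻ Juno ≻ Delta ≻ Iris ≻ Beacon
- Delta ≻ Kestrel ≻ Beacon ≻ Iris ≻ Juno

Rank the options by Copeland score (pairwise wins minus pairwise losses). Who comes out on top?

Delta

Pairwise results:
  Iris vs Delta: Delta wins 5–2.
  Iris vs Kestrel: Kestrel wins 5–2.
  Iris vs Juno: Juno wins 6–1.
  Iris vs Beacon: Beacon wins 4–3.
  Delta vs Kestrel: Delta wins 4–3.
  Delta vs Juno: Delta wins 4–3.
  Delta vs Beacon: Delta wins 5–2.
  Kestrel vs Juno: Kestrel wins 4–3.
  Kestrel vs Beacon: Kestrel wins 4–3.
  Juno vs Beacon: Juno wins 5–2.
Copeland scores (wins − losses):
  Iris: 0 − 4 = -4
  Delta: 4 − 0 = 4
  Kestrel: 3 − 1 = 2
  Juno: 2 − 2 = 0
  Beacon: 1 − 3 = -2
Delta has the best Copeland score.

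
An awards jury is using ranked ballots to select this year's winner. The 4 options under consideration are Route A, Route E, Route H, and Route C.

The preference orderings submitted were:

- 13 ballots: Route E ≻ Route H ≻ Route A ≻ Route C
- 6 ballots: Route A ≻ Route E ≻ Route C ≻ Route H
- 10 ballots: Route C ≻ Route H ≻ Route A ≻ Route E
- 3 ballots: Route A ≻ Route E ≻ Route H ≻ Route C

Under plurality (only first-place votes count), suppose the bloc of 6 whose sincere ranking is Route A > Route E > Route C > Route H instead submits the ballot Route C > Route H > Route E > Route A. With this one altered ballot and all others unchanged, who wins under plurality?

Route C

First-place totals with the altered ballot: Route A 3, Route E 13, Route H 0, Route C 16.
The switch changes the winner from Route E to Route C.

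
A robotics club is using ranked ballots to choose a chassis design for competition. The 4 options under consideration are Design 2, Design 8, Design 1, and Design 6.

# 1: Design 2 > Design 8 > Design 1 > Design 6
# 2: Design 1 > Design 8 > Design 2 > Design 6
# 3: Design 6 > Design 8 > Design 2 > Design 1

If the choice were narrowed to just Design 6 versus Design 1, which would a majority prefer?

Design 1

Ballots ranking Design 6 above Design 1: 1.
Ballots ranking Design 1 above Design 6: 2.
Design 1 wins the head-to-head, 2–1.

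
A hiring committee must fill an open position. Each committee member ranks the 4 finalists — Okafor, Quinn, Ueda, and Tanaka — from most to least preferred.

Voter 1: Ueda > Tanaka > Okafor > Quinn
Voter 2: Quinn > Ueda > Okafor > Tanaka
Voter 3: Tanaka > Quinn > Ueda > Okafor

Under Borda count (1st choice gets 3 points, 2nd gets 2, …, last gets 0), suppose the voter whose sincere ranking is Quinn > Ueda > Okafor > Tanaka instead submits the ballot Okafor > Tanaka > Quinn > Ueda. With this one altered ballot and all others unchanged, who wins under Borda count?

Tanaka

Borda totals with the altered ballot: Okafor 4, Quinn 3, Ueda 4, Tanaka 7.
The switch changes the winner from Ueda to Tanaka.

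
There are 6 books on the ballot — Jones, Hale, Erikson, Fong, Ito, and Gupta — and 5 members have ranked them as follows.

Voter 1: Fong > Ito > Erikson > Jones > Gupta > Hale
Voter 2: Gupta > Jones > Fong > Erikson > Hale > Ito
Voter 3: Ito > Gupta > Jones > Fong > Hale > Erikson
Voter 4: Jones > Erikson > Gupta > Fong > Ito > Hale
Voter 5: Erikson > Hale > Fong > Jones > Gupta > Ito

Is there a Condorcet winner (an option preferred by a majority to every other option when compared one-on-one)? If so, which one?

Head-to-head results (5 voters total):
Jones vs Hale: Jones wins 4–1.
Jones vs Erikson: Jones wins 3–2.
Jones vs Fong: Jones wins 3–2.
Jones vs Ito: Jones wins 3–2.
Jones vs Gupta: Jones wins 3–2.
Hale vs Erikson: Erikson wins 4–1.
Hale vs Fong: Fong wins 4–1.
Hale vs Ito: Ito wins 3–2.
Hale vs Gupta: Gupta wins 4–1.
Erikson vs Fong: Fong wins 3–2.
Erikson vs Ito: Erikson wins 3–2.
Erikson vs Gupta: Erikson wins 3–2.
Fong vs Ito: Fong wins 4–1.
Fong vs Gupta: Gupta wins 3–2.
Ito vs Gupta: Gupta wins 3–2.
Jones beats each rival — Hale (4–1), Erikson (3–2), Fong (3–2), Ito (3–2), Gupta (3–2) — so Jones is the Condorcet winner.

Jones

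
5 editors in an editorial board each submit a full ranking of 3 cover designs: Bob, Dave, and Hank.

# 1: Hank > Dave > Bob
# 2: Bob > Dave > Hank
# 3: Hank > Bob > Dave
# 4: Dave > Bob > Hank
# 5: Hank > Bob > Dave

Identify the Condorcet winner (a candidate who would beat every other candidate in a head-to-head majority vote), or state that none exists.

Head-to-head results (5 voters total):
Bob vs Dave: Bob wins 3–2.
Bob vs Hank: Hank wins 3–2.
Dave vs Hank: Hank wins 3–2.
Hank beats each rival — Bob (3–2), Dave (3–2) — so Hank is the Condorcet winner.

Hank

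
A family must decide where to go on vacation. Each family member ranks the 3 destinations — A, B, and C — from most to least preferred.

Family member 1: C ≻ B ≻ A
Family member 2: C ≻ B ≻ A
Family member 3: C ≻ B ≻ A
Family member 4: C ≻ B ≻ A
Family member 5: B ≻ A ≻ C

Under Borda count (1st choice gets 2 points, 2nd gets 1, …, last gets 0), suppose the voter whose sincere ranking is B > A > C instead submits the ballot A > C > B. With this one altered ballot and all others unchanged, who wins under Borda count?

C

Borda totals with the altered ballot: A 2, B 4, C 9.
The winner is unchanged: still C.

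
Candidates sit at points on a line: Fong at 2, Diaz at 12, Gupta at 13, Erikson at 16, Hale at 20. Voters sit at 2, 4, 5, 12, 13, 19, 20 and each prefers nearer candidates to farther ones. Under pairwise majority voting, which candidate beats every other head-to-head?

Diaz

With single-peaked preferences on a line, the Condorcet winner is the candidate closest to the median voter.
The median voter (position 12) is closest to Diaz at 12.
Check: Diaz vs Gupta — voters closer to Diaz: 4 of 7.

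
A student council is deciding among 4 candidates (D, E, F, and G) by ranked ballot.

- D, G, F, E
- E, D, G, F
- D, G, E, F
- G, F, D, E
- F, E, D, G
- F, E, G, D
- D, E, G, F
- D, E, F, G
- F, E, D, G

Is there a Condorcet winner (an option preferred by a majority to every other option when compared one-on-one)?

Yes

Head-to-head results (9 voters total):
D vs E: D wins 5–4.
D vs F: D wins 5–4.
D vs G: D wins 7–2.
E vs F: F wins 5–4.
E vs G: E wins 6–3.
F vs G: G wins 5–4.
D beats each rival — E (5–4), F (5–4), G (7–2) — so D is the Condorcet winner.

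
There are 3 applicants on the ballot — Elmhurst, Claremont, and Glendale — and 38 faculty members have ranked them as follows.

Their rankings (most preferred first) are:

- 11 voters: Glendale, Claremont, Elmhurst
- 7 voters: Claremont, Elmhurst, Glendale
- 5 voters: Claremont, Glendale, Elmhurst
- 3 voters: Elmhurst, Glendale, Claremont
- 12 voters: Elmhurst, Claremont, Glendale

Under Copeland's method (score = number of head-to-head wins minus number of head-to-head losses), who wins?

Pairwise results:
  Elmhurst vs Claremont: Claremont wins 23–15.
  Elmhurst vs Glendale: Elmhurst wins 22–16.
  Claremont vs Glendale: Claremont wins 24–14.
Copeland scores (wins − losses):
  Elmhurst: 1 − 1 = 0
  Claremont: 2 − 0 = 2
  Glendale: 0 − 2 = -2
Claremont has the best Copeland score.

Claremont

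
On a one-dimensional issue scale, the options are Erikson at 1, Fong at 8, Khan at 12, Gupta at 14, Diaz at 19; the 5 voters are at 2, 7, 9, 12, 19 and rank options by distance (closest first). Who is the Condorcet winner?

With single-peaked preferences on a line, the Condorcet winner is the candidate closest to the median voter.
The median voter (position 9) is closest to Fong at 8.
Check: Fong vs Gupta — voters closer to Fong: 3 of 5.

Fong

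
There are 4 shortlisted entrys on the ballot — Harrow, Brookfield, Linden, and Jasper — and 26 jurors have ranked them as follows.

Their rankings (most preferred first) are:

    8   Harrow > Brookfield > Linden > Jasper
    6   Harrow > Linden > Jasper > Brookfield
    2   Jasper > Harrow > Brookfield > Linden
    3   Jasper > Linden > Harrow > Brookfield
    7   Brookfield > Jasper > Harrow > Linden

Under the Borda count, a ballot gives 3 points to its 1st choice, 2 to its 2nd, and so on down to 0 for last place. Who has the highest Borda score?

Borda scores:
  Harrow: 8·3 + 6·3 + 2·2 + 3·1 + 7·1 = 56
  Brookfield: 8·2 + 6·0 + 2·1 + 3·0 + 7·3 = 39
  Linden: 8·1 + 6·2 + 2·0 + 3·2 + 7·0 = 26
  Jasper: 8·0 + 6·1 + 2·3 + 3·3 + 7·2 = 35
Harrow has the highest total.

Harrow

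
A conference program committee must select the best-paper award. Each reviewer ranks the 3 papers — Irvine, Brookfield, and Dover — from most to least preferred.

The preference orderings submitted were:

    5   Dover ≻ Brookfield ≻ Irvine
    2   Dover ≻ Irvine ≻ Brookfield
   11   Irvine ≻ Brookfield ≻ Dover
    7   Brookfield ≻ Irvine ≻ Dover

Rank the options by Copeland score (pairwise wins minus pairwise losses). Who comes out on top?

Irvine

Pairwise results:
  Irvine vs Brookfield: Irvine wins 13–12.
  Irvine vs Dover: Irvine wins 18–7.
  Brookfield vs Dover: Brookfield wins 18–7.
Copeland scores (wins − losses):
  Irvine: 2 − 0 = 2
  Brookfield: 1 − 1 = 0
  Dover: 0 − 2 = -2
Irvine has the best Copeland score.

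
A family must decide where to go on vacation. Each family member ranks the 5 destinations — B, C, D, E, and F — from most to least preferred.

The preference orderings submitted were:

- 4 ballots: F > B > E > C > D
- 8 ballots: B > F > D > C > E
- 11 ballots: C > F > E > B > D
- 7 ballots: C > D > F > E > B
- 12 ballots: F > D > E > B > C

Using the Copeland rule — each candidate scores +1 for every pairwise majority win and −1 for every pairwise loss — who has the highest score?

Pairwise results:
  B vs C: B wins 24–18.
  B vs D: B wins 23–19.
  B vs E: E wins 30–12.
  B vs F: F wins 34–8.
  C vs D: C wins 22–20.
  C vs E: C wins 26–16.
  C vs F: F wins 24–18.
  D vs E: D wins 27–15.
  D vs F: F wins 35–7.
  E vs F: F wins 42–0.
Copeland scores (wins − losses):
  B: 2 − 2 = 0
  C: 2 − 2 = 0
  D: 1 − 3 = -2
  E: 1 − 3 = -2
  F: 4 − 0 = 4
F has the best Copeland score.

F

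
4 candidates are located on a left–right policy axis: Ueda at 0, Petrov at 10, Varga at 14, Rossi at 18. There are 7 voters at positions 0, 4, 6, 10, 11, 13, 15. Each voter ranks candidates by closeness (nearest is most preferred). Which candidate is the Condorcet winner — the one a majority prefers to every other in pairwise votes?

With single-peaked preferences on a line, the Condorcet winner is the candidate closest to the median voter.
The median voter (position 10) is closest to Petrov at 10.
Check: Petrov vs Ueda — voters closer to Petrov: 5 of 7.

Petrov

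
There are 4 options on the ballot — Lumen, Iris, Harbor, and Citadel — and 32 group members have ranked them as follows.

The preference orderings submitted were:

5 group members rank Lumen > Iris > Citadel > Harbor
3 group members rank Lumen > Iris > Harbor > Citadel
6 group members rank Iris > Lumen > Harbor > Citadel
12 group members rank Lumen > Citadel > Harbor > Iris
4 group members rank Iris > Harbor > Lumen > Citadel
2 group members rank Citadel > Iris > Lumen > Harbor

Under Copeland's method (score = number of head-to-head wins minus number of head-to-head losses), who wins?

Pairwise results:
  Lumen vs Iris: Lumen wins 20–12.
  Lumen vs Harbor: Lumen wins 28–4.
  Lumen vs Citadel: Lumen wins 30–2.
  Iris vs Harbor: Iris wins 20–12.
  Iris vs Citadel: Iris wins 18–14.
  Harbor vs Citadel: Citadel wins 19–13.
Copeland scores (wins − losses):
  Lumen: 3 − 0 = 3
  Iris: 2 − 1 = 1
  Harbor: 0 − 3 = -3
  Citadel: 1 − 2 = -1
Lumen has the best Copeland score.

Lumen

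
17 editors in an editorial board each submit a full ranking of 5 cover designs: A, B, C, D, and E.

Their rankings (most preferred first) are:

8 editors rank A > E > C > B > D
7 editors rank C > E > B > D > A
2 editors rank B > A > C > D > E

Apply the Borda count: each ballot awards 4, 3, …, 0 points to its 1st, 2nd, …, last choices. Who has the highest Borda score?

C

Borda scores:
  A: 8·4 + 7·0 + 2·3 = 38
  B: 8·1 + 7·2 + 2·4 = 30
  C: 8·2 + 7·4 + 2·2 = 48
  D: 8·0 + 7·1 + 2·1 = 9
  E: 8·3 + 7·3 + 2·0 = 45
C has the highest total.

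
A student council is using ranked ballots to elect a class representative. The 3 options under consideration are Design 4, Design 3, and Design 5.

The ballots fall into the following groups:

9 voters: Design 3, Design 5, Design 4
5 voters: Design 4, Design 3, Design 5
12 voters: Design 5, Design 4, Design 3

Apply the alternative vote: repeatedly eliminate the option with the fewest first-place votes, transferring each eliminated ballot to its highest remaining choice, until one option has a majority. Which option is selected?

Design 3

Round 1: Design 5 12, Design 3 9, Design 4 5. Design 4 has the fewest and is eliminated.
Round 2: Design 3 14, Design 5 12. Design 3 has a majority.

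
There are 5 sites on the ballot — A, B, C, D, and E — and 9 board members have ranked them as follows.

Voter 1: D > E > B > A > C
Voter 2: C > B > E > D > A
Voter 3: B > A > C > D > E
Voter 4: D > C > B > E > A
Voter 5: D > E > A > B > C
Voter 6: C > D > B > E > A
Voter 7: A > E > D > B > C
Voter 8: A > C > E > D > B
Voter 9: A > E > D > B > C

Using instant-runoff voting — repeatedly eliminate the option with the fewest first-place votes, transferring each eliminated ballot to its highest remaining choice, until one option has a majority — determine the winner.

Round 1: A 3, D 3, C 2, B 1, E 0. E has the fewest and is eliminated.
Round 2: A 3, D 3, C 2, B 1. B has the fewest and is eliminated.
Round 3: A 4, D 3, C 2. C has the fewest and is eliminated.
Round 4: D 5, A 4. D has a majority.

D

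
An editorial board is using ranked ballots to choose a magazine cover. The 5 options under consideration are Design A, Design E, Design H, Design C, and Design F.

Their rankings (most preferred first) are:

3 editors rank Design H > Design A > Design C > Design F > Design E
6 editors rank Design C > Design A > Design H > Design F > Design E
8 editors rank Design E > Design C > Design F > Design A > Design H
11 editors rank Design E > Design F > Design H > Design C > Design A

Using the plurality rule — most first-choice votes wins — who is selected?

Design E

First-place vote totals:
  Design A: 0
  Design E: 19
  Design H: 3
  Design C: 6
  Design F: 0
Design E has the most first-place votes.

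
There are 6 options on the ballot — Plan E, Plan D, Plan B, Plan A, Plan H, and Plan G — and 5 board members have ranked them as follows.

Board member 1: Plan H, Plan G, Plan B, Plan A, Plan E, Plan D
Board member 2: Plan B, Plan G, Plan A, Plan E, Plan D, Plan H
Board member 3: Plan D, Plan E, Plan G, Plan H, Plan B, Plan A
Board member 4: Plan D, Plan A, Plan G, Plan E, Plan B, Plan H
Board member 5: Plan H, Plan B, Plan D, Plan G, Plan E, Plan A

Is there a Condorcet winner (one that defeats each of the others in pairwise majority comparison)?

No

Head-to-head results (5 voters total):
Plan E vs Plan D: Plan D wins 3–2.
Plan E vs Plan B: Plan B wins 3–2.
Plan E vs Plan A: Plan A wins 3–2.
Plan E vs Plan H: Plan E wins 3–2.
Plan E vs Plan G: Plan G wins 4–1.
Plan D vs Plan B: Plan B wins 3–2.
Plan D vs Plan A: Plan D wins 3–2.
Plan D vs Plan H: Plan D wins 3–2.
Plan D vs Plan G: Plan D wins 3–2.
Plan B vs Plan A: Plan B wins 4–1.
Plan B vs Plan H: Plan H wins 3–2.
Plan B vs Plan G: Plan G wins 3–2.
Plan A vs Plan H: Plan H wins 3–2.
Plan A vs Plan G: Plan G wins 4–1.
Plan H vs Plan G: Plan G wins 3–2.
No candidate beats all others: Plan E beats Plan H beats Plan B beats Plan E, a majority cycle.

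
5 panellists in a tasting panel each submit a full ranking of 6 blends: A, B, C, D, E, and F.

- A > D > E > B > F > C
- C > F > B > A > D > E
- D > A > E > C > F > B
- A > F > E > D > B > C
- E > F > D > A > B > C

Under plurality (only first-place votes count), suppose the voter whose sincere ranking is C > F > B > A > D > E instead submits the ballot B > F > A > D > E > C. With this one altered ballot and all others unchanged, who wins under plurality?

A

First-place totals with the altered ballot: A 2, B 1, C 0, D 1, E 1, F 0.
The winner is unchanged: still A.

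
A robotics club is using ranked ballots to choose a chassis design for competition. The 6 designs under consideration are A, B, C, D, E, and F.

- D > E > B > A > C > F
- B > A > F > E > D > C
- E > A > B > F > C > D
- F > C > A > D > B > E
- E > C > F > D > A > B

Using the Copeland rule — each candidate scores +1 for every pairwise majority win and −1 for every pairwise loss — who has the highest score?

Pairwise results:
  A vs B: A wins 3–2.
  A vs C: A wins 3–2.
  A vs D: A wins 3–2.
  A vs E: E wins 3–2.
  A vs F: A wins 3–2.
  B vs C: B wins 3–2.
  B vs D: D wins 3–2.
  B vs E: E wins 3–2.
  B vs F: B wins 3–2.
  C vs D: C wins 3–2.
  C vs E: E wins 4–1.
  C vs F: F wins 3–2.
  D vs E: E wins 3–2.
  D vs F: F wins 4–1.
  E vs F: E wins 3–2.
Copeland scores (wins − losses):
  A: 4 − 1 = 3
  B: 2 − 3 = -1
  C: 1 − 4 = -3
  D: 1 − 4 = -3
  E: 5 − 0 = 5
  F: 2 − 3 = -1
E has the best Copeland score.

E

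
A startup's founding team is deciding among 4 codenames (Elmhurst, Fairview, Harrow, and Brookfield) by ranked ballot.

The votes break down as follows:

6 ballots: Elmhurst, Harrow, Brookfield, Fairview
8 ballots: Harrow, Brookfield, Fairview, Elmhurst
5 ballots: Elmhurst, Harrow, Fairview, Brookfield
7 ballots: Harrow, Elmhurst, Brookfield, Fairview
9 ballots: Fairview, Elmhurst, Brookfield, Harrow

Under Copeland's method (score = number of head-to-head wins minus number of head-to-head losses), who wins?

Pairwise results:
  Elmhurst vs Fairview: Elmhurst wins 18–17.
  Elmhurst vs Harrow: Elmhurst wins 20–15.
  Elmhurst vs Brookfield: Elmhurst wins 27–8.
  Fairview vs Harrow: Harrow wins 26–9.
  Fairview vs Brookfield: Brookfield wins 21–14.
  Harrow vs Brookfield: Harrow wins 26–9.
Copeland scores (wins − losses):
  Elmhurst: 3 − 0 = 3
  Fairview: 0 − 3 = -3
  Harrow: 2 − 1 = 1
  Brookfield: 1 − 2 = -1
Elmhurst has the best Copeland score.

Elmhurst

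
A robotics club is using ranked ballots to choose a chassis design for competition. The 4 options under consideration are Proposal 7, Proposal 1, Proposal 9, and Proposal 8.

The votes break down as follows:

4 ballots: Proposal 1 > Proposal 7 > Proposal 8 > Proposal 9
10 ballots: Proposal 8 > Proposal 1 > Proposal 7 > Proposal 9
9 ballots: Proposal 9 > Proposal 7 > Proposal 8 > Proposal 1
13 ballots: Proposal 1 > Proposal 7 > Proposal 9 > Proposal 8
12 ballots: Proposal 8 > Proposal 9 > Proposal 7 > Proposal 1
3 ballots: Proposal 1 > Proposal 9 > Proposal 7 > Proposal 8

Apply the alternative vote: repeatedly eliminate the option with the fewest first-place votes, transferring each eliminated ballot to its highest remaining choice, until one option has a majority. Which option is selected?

Proposal 8

Round 1: Proposal 8 22, Proposal 1 20, Proposal 9 9, Proposal 7 0. Proposal 7 has the fewest and is eliminated.
Round 2: Proposal 8 22, Proposal 1 20, Proposal 9 9. Proposal 9 has the fewest and is eliminated.
Round 3: Proposal 8 31, Proposal 1 20. Proposal 8 has a majority.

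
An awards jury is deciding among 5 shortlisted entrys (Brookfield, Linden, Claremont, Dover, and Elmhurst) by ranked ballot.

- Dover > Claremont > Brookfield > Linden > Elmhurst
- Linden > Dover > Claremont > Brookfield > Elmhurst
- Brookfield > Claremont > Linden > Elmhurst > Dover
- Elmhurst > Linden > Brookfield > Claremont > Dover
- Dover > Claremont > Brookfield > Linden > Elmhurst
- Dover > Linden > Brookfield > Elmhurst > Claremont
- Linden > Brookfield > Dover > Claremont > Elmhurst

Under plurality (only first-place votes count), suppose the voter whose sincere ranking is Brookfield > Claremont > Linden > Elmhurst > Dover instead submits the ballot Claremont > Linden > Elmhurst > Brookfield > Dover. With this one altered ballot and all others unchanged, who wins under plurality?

Dover

First-place totals with the altered ballot: Brookfield 0, Linden 2, Claremont 1, Dover 3, Elmhurst 1.
The winner is unchanged: still Dover.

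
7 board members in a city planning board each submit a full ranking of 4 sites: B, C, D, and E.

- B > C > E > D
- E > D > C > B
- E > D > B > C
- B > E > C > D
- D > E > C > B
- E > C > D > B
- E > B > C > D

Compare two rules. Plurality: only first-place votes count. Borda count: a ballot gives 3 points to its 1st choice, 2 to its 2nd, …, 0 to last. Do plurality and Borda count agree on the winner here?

Plurality first-place counts: B 2, C 0, D 1, E 4 → E.
Borda totals: B 9, C 8, D 8, E 17 → E.
The two rules agree on E.

Yes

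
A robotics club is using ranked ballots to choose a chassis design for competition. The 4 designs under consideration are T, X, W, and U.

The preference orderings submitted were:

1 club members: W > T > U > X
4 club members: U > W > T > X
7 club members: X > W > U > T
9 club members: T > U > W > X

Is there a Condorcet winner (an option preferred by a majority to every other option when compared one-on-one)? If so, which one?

Head-to-head results (21 voters total):
T vs X: T wins 14–7.
T vs W: W wins 12–9.
T vs U: U wins 11–10.
X vs W: W wins 14–7.
X vs U: U wins 14–7.
W vs U: U wins 13–8.
U beats each rival — T (11–10), X (14–7), W (13–8) — so U is the Condorcet winner.

U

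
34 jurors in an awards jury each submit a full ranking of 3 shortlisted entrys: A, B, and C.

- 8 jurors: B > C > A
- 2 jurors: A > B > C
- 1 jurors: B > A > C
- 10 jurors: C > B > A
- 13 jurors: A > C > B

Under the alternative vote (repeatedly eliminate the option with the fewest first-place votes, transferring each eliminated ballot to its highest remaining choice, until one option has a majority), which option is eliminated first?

B

Round 1: A 15, C 10, B 9. B has the fewest and is eliminated.
Round 2: C 18, A 16. C has a majority.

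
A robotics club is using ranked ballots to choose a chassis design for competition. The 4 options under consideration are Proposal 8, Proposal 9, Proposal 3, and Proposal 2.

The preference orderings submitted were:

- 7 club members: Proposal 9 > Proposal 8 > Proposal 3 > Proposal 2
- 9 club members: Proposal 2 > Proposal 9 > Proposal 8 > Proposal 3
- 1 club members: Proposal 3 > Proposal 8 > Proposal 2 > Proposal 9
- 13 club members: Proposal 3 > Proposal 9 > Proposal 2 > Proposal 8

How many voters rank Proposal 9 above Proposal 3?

16

Ballots ranking Proposal 9 above Proposal 3: 7+9 = 16.
Ballots ranking Proposal 3 above Proposal 9: 1+13 = 14.
So 16 of 30 voters prefer Proposal 9 to Proposal 3.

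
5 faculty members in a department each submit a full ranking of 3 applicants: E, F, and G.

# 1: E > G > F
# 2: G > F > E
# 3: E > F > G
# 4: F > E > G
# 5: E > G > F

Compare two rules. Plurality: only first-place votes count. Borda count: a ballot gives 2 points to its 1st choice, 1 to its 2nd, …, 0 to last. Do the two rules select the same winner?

Plurality first-place counts: E 3, F 1, G 1 → E.
Borda totals: E 7, F 4, G 4 → E.
The two rules agree on E.

Yes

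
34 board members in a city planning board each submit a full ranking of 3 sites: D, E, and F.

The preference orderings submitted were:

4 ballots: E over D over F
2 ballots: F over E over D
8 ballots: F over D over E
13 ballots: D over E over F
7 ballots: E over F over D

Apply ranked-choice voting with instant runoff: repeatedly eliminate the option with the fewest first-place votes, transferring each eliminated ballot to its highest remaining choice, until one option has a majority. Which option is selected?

D

Round 1: D 13, E 11, F 10. F has the fewest and is eliminated.
Round 2: D 21, E 13. D has a majority.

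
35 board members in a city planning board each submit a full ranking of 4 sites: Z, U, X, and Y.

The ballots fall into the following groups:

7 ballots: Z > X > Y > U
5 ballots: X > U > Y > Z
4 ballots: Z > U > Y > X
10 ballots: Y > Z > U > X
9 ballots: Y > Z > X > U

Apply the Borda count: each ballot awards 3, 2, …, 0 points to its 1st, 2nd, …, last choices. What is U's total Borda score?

Borda scores:
  Z: 7·3 + 5·0 + 4·3 + 10·2 + 9·2 = 71
  U: 7·0 + 5·2 + 4·2 + 10·1 + 9·0 = 28
  X: 7·2 + 5·3 + 4·0 + 10·0 + 9·1 = 38
  Y: 7·1 + 5·1 + 4·1 + 10·3 + 9·3 = 73

28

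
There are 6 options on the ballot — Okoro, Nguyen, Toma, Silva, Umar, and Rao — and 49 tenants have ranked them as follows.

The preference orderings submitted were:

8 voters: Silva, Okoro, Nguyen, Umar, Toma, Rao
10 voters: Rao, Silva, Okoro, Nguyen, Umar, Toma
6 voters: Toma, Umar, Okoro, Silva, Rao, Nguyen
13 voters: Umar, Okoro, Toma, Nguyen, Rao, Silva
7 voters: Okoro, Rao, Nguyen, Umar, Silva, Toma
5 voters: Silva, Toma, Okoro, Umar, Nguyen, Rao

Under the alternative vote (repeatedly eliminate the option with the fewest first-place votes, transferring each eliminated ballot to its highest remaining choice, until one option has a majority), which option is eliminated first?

Round 1: Silva 13, Umar 13, Rao 10, Okoro 7, Toma 6, Nguyen 0. Nguyen has the fewest and is eliminated.
Round 2: Silva 13, Umar 13, Rao 10, Okoro 7, Toma 6. Toma has the fewest and is eliminated.
Round 3: Umar 19, Silva 13, Rao 10, Okoro 7. Okoro has the fewest and is eliminated.
Round 4: Umar 19, Rao 17, Silva 13. Silva has the fewest and is eliminated.
Round 5: Umar 32, Rao 17. Umar has a majority.

Nguyen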